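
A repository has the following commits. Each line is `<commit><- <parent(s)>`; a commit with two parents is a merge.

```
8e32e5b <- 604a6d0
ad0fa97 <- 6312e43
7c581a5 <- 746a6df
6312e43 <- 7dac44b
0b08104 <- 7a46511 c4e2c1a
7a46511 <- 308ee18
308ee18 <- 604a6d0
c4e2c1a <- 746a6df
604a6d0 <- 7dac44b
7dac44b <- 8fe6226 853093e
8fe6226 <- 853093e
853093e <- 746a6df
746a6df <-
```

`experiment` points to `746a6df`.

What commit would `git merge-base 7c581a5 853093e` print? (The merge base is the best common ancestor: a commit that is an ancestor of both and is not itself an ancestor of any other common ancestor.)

746a6df

Ancestors of 7c581a5: {746a6df, 7c581a5}.
Ancestors of 853093e: {746a6df, 853093e}.
Common ancestors: {746a6df}.
The only common ancestor is 746a6df, so it is the merge base.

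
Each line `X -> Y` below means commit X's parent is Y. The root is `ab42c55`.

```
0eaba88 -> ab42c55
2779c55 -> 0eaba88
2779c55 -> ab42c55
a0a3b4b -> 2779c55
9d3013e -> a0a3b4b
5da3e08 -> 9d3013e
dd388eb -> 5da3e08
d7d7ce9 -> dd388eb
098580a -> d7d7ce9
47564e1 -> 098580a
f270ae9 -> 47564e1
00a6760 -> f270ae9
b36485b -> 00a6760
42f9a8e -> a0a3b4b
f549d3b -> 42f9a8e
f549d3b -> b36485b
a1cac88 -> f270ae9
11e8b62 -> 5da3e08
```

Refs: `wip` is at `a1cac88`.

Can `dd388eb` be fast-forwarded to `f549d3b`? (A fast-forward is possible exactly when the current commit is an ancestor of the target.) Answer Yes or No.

Yes

A fast-forward from dd388eb to f549d3b is possible iff dd388eb is an ancestor of f549d3b.
Ancestors of f549d3b: {00a6760, 098580a, 0eaba88, 2779c55, 42f9a8e, 47564e1, 5da3e08, 9d3013e, a0a3b4b, ab42c55, b36485b, d7d7ce9, dd388eb, f270ae9, f549d3b}.
dd388eb is among them, so fast-forward is possible.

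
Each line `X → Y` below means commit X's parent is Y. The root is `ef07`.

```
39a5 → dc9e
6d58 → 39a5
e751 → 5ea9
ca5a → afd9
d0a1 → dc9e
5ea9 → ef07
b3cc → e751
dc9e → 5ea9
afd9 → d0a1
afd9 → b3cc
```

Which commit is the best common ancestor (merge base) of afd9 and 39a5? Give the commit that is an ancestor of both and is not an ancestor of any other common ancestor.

dc9e

Ancestors of afd9: {5ea9, afd9, b3cc, d0a1, dc9e, e751, ef07}.
Ancestors of 39a5: {39a5, 5ea9, dc9e, ef07}.
Common ancestors: {5ea9, dc9e, ef07}.
Among these, dc9e is not an ancestor of any other common ancestor — it is the merge base.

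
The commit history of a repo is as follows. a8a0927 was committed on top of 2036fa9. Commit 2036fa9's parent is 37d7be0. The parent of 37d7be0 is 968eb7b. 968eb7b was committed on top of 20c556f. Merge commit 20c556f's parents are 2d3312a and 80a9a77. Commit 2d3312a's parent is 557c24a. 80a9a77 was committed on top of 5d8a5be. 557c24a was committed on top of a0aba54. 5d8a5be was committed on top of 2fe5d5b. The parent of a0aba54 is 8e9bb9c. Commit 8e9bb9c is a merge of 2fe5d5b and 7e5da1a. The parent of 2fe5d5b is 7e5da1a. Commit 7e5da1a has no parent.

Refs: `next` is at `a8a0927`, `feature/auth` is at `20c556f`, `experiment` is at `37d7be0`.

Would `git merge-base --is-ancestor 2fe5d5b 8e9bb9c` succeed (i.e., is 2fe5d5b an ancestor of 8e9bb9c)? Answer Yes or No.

Yes

Ancestors of 8e9bb9c (commits reachable by following parents): {2fe5d5b, 7e5da1a, 8e9bb9c}.
2fe5d5b is in that set, so it is an ancestor of 8e9bb9c.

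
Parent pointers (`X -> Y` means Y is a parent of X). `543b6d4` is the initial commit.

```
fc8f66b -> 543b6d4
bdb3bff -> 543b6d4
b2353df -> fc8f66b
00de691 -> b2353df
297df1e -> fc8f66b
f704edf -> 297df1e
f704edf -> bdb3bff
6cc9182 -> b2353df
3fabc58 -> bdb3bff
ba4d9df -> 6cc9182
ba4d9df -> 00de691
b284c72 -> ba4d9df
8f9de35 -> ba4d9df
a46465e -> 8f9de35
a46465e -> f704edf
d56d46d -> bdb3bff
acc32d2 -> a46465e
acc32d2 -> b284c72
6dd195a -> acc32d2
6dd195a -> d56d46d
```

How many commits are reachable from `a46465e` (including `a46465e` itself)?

11

Walking parent pointers from a46465e: reachable set = {00de691, 297df1e, 543b6d4, 6cc9182, 8f9de35, a46465e, b2353df, ba4d9df, bdb3bff, f704edf, fc8f66b}.
That is 11 commits.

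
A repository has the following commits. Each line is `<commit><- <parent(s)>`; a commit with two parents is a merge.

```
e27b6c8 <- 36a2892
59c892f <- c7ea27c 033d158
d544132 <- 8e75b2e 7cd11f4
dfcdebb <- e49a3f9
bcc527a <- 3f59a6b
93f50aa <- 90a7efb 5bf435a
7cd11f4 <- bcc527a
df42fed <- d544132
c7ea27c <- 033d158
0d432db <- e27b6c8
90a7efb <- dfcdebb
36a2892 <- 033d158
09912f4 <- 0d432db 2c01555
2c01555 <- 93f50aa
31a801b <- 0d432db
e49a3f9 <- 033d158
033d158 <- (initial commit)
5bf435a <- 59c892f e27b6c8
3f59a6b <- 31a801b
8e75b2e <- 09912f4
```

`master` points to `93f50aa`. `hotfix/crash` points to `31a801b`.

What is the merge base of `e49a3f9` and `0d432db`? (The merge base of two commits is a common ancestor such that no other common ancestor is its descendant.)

033d158

Ancestors of e49a3f9: {033d158, e49a3f9}.
Ancestors of 0d432db: {033d158, 0d432db, 36a2892, e27b6c8}.
Common ancestors: {033d158}.
The only common ancestor is 033d158, so it is the merge base.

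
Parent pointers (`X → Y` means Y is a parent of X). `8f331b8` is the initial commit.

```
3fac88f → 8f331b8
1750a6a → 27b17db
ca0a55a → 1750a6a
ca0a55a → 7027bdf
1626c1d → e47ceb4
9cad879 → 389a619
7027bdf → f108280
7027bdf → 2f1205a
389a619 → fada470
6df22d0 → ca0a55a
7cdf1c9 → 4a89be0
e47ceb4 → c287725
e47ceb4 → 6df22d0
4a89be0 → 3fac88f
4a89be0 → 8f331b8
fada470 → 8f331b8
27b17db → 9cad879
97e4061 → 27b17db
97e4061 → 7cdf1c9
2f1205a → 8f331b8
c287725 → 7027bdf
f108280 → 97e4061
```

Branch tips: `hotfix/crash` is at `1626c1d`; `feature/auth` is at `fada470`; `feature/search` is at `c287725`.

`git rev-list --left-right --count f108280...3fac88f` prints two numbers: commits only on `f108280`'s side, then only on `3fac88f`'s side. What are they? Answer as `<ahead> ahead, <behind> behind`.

Reachable from f108280: {27b17db, 389a619, 3fac88f, 4a89be0, 7cdf1c9, 8f331b8, 97e4061, 9cad879, f108280, fada470}.
Reachable from 3fac88f: {3fac88f, 8f331b8}.
Only in f108280's history (ahead): {27b17db, 389a619, 4a89be0, 7cdf1c9, 97e4061, 9cad879, f108280, fada470} — 8.
Only in 3fac88f's history (behind): {} — 0.

8 ahead, 0 behind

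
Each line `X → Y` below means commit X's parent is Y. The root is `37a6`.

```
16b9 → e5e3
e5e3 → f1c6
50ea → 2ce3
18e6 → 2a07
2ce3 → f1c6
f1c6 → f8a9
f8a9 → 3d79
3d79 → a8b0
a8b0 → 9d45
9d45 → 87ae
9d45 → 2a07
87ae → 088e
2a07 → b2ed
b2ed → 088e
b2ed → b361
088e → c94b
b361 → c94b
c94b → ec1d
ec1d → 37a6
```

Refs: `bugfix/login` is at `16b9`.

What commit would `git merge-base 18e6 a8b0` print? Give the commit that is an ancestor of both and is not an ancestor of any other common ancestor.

Ancestors of 18e6: {088e, 18e6, 2a07, 37a6, b2ed, b361, c94b, ec1d}.
Ancestors of a8b0: {088e, 2a07, 37a6, 87ae, 9d45, a8b0, b2ed, b361, c94b, ec1d}.
Common ancestors: {088e, 2a07, 37a6, b2ed, b361, c94b, ec1d}.
Among these, 2a07 is not an ancestor of any other common ancestor — it is the merge base.

2a07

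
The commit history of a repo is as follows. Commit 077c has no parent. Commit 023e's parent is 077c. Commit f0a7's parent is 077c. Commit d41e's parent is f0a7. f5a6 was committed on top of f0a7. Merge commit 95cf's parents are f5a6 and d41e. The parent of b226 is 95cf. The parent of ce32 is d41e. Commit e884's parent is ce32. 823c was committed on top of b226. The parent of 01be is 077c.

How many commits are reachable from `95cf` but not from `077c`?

Reachable from 95cf: {077c, 95cf, d41e, f0a7, f5a6}.
Reachable from 077c: {077c}.
In 95cf's history but not 077c's: {95cf, d41e, f0a7, f5a6} — 4 commits.

4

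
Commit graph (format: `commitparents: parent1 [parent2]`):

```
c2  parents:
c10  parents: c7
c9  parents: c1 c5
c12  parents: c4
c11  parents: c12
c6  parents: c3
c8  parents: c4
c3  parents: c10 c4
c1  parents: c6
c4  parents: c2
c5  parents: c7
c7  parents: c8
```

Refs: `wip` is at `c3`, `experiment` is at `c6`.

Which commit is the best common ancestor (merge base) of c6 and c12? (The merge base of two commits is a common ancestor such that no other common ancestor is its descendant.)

c4

Ancestors of c6: {c10, c2, c3, c4, c6, c7, c8}.
Ancestors of c12: {c12, c2, c4}.
Common ancestors: {c2, c4}.
Among these, c4 is not an ancestor of any other common ancestor — it is the merge base.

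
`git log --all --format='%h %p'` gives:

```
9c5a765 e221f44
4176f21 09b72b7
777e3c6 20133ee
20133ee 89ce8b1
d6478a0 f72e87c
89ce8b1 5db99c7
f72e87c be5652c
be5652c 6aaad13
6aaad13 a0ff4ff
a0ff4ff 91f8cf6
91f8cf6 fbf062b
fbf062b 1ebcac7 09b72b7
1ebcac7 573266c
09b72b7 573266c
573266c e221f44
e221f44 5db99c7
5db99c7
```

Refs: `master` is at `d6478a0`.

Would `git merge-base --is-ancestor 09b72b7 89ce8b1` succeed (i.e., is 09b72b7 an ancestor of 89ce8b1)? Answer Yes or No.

Ancestors of 89ce8b1: {5db99c7, 89ce8b1}.
09b72b7 is not in that set, so it is not an ancestor of 89ce8b1.

No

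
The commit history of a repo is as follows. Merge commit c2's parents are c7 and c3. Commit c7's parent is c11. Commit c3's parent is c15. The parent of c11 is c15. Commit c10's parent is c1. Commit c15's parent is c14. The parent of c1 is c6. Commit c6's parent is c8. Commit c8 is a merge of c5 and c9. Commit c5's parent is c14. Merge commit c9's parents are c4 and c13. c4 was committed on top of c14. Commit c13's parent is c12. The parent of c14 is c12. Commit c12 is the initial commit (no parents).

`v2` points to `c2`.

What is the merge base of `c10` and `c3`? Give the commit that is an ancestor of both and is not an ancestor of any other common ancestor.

Ancestors of c10: {c1, c10, c12, c13, c14, c4, c5, c6, c8, c9}.
Ancestors of c3: {c12, c14, c15, c3}.
Common ancestors: {c12, c14}.
Among these, c14 is not an ancestor of any other common ancestor — it is the merge base.

c14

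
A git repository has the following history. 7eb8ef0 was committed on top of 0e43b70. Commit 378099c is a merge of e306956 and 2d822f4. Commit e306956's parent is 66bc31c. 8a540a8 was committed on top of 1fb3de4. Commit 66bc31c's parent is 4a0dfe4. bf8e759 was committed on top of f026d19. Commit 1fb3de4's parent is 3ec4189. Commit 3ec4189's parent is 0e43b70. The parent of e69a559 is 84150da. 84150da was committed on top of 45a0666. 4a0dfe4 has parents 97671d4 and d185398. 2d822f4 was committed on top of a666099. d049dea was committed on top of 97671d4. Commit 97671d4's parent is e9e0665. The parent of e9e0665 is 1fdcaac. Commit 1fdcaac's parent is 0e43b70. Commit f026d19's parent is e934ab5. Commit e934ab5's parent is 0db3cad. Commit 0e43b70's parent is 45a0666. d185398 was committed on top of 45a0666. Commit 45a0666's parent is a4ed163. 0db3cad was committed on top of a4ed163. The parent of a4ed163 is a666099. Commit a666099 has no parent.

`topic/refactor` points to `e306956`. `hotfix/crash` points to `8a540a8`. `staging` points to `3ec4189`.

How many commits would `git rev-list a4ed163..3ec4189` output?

3

Reachable from 3ec4189: {0e43b70, 3ec4189, 45a0666, a4ed163, a666099}.
Reachable from a4ed163: {a4ed163, a666099}.
In 3ec4189's history but not a4ed163's: {0e43b70, 3ec4189, 45a0666} — 3 commits.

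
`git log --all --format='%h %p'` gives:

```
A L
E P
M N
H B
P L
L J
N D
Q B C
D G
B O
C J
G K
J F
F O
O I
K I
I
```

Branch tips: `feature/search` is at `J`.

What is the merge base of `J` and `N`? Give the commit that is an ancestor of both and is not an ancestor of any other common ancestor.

I

Ancestors of J: {F, I, J, O}.
Ancestors of N: {D, G, I, K, N}.
Common ancestors: {I}.
The only common ancestor is I, so it is the merge base.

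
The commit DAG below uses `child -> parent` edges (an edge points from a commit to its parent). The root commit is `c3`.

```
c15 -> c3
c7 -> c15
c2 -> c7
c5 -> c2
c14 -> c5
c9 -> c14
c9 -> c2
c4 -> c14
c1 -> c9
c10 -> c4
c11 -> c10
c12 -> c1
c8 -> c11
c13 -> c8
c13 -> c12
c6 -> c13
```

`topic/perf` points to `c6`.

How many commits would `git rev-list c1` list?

8

Walking parent pointers from c1: reachable set = {c1, c14, c15, c2, c3, c5, c7, c9}.
That is 8 commits.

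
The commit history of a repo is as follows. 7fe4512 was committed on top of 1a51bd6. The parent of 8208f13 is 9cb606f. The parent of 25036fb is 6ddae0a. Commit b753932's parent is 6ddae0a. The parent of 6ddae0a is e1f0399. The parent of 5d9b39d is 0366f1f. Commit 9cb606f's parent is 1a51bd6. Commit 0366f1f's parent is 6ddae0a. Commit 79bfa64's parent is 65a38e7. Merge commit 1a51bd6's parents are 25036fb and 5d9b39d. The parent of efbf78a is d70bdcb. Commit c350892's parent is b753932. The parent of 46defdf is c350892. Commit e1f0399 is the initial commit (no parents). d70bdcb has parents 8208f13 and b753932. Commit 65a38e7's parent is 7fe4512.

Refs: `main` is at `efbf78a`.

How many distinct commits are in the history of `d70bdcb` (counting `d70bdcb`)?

10

Walking parent pointers from d70bdcb: reachable set = {0366f1f, 1a51bd6, 25036fb, 5d9b39d, 6ddae0a, 8208f13, 9cb606f, b753932, d70bdcb, e1f0399}.
That is 10 commits.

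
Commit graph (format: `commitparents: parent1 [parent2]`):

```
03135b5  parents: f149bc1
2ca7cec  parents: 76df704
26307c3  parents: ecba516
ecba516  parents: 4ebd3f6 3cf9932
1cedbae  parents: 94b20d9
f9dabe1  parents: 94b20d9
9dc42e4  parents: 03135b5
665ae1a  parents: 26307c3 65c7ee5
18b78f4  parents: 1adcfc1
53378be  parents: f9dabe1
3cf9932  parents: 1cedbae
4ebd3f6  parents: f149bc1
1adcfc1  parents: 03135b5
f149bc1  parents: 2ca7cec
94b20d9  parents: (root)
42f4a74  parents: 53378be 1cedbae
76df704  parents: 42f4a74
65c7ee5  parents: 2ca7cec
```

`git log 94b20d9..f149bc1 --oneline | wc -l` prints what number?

Reachable from f149bc1: {1cedbae, 2ca7cec, 42f4a74, 53378be, 76df704, 94b20d9, f149bc1, f9dabe1}.
Reachable from 94b20d9: {94b20d9}.
In f149bc1's history but not 94b20d9's: {1cedbae, 2ca7cec, 42f4a74, 53378be, 76df704, f149bc1, f9dabe1} — 7 commits.

7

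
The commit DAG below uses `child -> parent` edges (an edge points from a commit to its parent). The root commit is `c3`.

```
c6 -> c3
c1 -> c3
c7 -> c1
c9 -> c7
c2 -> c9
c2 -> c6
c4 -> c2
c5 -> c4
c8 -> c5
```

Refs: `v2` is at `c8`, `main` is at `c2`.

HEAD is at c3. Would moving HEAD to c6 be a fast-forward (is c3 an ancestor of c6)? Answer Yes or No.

A fast-forward from c3 to c6 is possible iff c3 is an ancestor of c6.
Ancestors of c6: {c3, c6}.
c3 is among them, so fast-forward is possible.

Yes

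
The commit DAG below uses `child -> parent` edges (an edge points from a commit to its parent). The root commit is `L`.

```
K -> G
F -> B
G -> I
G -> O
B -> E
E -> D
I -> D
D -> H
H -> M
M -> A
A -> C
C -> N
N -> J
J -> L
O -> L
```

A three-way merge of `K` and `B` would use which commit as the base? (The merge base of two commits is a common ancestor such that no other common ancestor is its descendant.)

Ancestors of K: {A, C, D, G, H, I, J, K, L, M, N, O}.
Ancestors of B: {A, B, C, D, E, H, J, L, M, N}.
Common ancestors: {A, C, D, H, J, L, M, N}.
Among these, D is not an ancestor of any other common ancestor — it is the merge base.

D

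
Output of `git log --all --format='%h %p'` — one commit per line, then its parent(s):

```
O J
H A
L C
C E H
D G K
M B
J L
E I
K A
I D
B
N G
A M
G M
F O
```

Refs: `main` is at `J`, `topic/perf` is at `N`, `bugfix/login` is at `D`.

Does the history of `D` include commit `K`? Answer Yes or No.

Yes

Ancestors of D (commits reachable by following parents): {A, B, D, G, K, M}.
K is in that set, so it is an ancestor of D.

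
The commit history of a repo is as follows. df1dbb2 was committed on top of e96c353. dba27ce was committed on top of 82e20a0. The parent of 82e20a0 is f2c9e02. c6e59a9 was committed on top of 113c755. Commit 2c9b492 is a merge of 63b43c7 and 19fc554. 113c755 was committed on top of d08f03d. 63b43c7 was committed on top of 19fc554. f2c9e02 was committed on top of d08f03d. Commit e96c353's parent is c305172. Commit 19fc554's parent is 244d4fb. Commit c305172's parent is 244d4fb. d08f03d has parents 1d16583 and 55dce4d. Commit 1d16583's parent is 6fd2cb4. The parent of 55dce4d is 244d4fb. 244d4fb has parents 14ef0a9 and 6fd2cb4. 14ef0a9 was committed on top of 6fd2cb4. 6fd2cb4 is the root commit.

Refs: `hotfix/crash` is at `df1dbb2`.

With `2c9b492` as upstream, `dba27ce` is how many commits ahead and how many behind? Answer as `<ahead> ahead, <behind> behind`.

Reachable from dba27ce: {14ef0a9, 1d16583, 244d4fb, 55dce4d, 6fd2cb4, 82e20a0, d08f03d, dba27ce, f2c9e02}.
Reachable from 2c9b492: {14ef0a9, 19fc554, 244d4fb, 2c9b492, 63b43c7, 6fd2cb4}.
Only in dba27ce's history (ahead): {1d16583, 55dce4d, 82e20a0, d08f03d, dba27ce, f2c9e02} — 6.
Only in 2c9b492's history (behind): {19fc554, 2c9b492, 63b43c7} — 3.

6 ahead, 3 behind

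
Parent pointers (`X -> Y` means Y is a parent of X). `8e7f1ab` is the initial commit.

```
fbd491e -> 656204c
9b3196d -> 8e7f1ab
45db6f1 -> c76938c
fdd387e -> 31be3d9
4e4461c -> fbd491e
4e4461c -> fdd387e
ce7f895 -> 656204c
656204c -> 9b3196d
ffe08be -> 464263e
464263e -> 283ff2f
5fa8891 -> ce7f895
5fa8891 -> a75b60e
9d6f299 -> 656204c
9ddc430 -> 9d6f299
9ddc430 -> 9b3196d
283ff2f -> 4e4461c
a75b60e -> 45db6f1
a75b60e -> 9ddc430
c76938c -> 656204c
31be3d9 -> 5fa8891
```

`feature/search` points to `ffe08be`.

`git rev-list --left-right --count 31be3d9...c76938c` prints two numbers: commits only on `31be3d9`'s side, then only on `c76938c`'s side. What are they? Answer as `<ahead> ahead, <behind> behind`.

7 ahead, 0 behind

Reachable from 31be3d9: {31be3d9, 45db6f1, 5fa8891, 656204c, 8e7f1ab, 9b3196d, 9d6f299, 9ddc430, a75b60e, c76938c, ce7f895}.
Reachable from c76938c: {656204c, 8e7f1ab, 9b3196d, c76938c}.
Only in 31be3d9's history (ahead): {31be3d9, 45db6f1, 5fa8891, 9d6f299, 9ddc430, a75b60e, ce7f895} — 7.
Only in c76938c's history (behind): {} — 0.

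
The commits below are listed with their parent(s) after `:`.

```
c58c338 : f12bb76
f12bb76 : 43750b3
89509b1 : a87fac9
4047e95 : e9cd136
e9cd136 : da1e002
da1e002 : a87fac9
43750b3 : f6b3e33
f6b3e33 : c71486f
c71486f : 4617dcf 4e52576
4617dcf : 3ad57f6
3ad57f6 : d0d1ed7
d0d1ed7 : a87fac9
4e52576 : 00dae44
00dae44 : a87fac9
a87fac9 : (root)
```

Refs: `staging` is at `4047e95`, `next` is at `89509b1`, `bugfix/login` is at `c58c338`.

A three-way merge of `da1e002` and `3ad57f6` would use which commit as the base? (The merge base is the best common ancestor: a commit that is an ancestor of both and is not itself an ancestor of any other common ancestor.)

Ancestors of da1e002: {a87fac9, da1e002}.
Ancestors of 3ad57f6: {3ad57f6, a87fac9, d0d1ed7}.
Common ancestors: {a87fac9}.
The only common ancestor is a87fac9, so it is the merge base.

a87fac9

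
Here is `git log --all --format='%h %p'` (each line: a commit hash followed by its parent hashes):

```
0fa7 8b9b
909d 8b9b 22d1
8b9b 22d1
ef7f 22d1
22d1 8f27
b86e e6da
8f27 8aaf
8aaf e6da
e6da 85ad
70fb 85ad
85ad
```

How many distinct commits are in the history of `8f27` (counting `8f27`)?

4

Walking parent pointers from 8f27: reachable set = {85ad, 8aaf, 8f27, e6da}.
That is 4 commits.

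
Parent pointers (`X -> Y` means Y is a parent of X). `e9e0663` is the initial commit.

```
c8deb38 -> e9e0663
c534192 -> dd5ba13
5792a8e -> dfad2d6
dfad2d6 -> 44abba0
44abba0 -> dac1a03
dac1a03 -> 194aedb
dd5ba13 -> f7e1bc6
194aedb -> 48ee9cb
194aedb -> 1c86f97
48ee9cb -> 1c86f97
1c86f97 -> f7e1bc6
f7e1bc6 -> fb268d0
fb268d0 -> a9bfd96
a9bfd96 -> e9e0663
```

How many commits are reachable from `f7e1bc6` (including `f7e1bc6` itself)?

Walking parent pointers from f7e1bc6: reachable set = {a9bfd96, e9e0663, f7e1bc6, fb268d0}.
That is 4 commits.

4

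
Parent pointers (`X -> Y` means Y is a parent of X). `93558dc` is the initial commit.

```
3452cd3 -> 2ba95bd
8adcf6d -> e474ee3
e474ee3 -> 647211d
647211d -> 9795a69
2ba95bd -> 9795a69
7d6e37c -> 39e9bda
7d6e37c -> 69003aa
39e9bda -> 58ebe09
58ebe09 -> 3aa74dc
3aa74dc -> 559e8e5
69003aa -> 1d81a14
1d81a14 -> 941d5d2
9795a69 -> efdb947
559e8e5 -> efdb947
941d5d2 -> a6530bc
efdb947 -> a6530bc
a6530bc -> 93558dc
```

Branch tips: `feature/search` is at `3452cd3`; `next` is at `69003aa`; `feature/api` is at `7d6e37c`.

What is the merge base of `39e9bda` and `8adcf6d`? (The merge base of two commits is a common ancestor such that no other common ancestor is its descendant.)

efdb947

Ancestors of 39e9bda: {39e9bda, 3aa74dc, 559e8e5, 58ebe09, 93558dc, a6530bc, efdb947}.
Ancestors of 8adcf6d: {647211d, 8adcf6d, 93558dc, 9795a69, a6530bc, e474ee3, efdb947}.
Common ancestors: {93558dc, a6530bc, efdb947}.
Among these, efdb947 is not an ancestor of any other common ancestor — it is the merge base.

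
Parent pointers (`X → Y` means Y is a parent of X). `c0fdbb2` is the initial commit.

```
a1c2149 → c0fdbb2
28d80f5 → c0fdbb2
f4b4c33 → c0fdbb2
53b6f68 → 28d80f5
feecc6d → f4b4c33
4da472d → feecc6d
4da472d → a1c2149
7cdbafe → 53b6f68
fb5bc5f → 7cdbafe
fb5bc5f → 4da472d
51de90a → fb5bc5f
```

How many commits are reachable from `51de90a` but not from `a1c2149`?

8

Reachable from 51de90a: {28d80f5, 4da472d, 51de90a, 53b6f68, 7cdbafe, a1c2149, c0fdbb2, f4b4c33, fb5bc5f, feecc6d}.
Reachable from a1c2149: {a1c2149, c0fdbb2}.
In 51de90a's history but not a1c2149's: {28d80f5, 4da472d, 51de90a, 53b6f68, 7cdbafe, f4b4c33, fb5bc5f, feecc6d} — 8 commits.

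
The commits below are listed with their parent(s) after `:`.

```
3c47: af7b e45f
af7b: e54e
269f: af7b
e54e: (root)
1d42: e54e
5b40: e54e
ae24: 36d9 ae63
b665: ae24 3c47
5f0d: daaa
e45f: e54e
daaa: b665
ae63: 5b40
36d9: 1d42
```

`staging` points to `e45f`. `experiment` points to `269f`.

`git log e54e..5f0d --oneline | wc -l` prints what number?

11

Reachable from 5f0d: {1d42, 36d9, 3c47, 5b40, 5f0d, ae24, ae63, af7b, b665, daaa, e45f, e54e}.
Reachable from e54e: {e54e}.
In 5f0d's history but not e54e's: {1d42, 36d9, 3c47, 5b40, 5f0d, ae24, ae63, af7b, b665, daaa, e45f} — 11 commits.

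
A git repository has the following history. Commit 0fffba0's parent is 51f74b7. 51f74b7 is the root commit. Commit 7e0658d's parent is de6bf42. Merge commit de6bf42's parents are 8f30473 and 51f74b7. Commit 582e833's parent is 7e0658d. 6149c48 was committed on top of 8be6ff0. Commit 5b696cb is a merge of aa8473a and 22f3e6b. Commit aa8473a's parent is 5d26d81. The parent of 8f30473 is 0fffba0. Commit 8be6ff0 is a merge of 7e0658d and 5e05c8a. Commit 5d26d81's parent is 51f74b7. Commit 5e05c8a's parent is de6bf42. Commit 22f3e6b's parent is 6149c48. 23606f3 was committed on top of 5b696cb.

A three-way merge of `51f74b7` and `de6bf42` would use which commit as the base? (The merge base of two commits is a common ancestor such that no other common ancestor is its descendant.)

Ancestors of 51f74b7: {51f74b7}.
Ancestors of de6bf42: {0fffba0, 51f74b7, 8f30473, de6bf42}.
Common ancestors: {51f74b7}.
The only common ancestor is 51f74b7, so it is the merge base.

51f74b7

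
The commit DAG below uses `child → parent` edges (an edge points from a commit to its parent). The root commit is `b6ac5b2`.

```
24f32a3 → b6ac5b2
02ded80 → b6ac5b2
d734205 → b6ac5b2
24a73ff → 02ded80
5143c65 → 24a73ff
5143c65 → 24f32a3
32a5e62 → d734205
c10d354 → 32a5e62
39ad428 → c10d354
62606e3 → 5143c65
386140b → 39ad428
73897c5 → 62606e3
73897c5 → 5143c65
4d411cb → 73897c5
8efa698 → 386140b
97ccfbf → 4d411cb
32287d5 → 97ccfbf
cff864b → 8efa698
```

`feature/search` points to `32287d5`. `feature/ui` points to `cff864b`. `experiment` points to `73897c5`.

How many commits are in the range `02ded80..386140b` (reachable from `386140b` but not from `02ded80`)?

Reachable from 386140b: {32a5e62, 386140b, 39ad428, b6ac5b2, c10d354, d734205}.
Reachable from 02ded80: {02ded80, b6ac5b2}.
In 386140b's history but not 02ded80's: {32a5e62, 386140b, 39ad428, c10d354, d734205} — 5 commits.

5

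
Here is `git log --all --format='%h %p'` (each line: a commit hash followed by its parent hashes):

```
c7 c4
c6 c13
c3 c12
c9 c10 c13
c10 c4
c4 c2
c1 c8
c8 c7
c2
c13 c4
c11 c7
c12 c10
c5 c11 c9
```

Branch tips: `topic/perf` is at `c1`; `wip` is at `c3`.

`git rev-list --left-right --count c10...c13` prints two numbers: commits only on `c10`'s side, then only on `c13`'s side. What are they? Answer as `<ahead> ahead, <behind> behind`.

1 ahead, 1 behind

Reachable from c10: {c10, c2, c4}.
Reachable from c13: {c13, c2, c4}.
Only in c10's history (ahead): {c10} — 1.
Only in c13's history (behind): {c13} — 1.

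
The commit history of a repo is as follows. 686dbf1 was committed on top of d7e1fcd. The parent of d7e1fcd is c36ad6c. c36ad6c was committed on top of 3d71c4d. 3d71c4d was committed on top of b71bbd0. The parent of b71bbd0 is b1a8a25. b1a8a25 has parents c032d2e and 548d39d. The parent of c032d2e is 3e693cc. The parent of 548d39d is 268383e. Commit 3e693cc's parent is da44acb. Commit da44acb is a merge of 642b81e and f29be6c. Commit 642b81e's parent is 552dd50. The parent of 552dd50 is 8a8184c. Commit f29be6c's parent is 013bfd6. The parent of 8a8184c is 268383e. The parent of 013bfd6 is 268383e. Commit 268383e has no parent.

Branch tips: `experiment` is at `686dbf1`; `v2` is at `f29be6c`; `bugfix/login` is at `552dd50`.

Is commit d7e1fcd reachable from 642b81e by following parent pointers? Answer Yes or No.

No

Ancestors of 642b81e: {268383e, 552dd50, 642b81e, 8a8184c}.
d7e1fcd is not in that set, so it is not an ancestor of 642b81e.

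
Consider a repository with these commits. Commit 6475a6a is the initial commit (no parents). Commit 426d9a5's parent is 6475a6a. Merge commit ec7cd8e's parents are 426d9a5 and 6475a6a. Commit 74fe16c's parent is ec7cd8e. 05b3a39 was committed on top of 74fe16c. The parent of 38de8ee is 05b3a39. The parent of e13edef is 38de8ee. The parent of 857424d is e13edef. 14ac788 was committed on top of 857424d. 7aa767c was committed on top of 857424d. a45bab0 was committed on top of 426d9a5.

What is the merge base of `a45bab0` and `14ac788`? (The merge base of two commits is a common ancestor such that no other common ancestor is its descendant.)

426d9a5

Ancestors of a45bab0: {426d9a5, 6475a6a, a45bab0}.
Ancestors of 14ac788: {05b3a39, 14ac788, 38de8ee, 426d9a5, 6475a6a, 74fe16c, 857424d, e13edef, ec7cd8e}.
Common ancestors: {426d9a5, 6475a6a}.
Among these, 426d9a5 is not an ancestor of any other common ancestor — it is the merge base.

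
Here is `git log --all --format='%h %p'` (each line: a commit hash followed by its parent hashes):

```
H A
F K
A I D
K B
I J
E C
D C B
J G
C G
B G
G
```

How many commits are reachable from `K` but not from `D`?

Reachable from K: {B, G, K}.
Reachable from D: {B, C, D, G}.
In K's history but not D's: {K} — 1 commit.

1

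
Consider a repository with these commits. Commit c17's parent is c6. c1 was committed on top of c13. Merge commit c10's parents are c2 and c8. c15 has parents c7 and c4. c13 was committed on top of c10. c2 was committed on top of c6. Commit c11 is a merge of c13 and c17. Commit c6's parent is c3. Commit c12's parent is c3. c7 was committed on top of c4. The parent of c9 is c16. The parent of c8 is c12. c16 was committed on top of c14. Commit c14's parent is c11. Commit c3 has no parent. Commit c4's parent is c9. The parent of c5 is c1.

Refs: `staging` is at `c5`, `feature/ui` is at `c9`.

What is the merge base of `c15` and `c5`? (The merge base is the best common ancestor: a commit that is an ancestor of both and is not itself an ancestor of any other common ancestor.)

Ancestors of c15: {c10, c11, c12, c13, c14, c15, c16, c17, c2, c3, c4, c6, c7, c8, c9}.
Ancestors of c5: {c1, c10, c12, c13, c2, c3, c5, c6, c8}.
Common ancestors: {c10, c12, c13, c2, c3, c6, c8}.
Among these, c13 is not an ancestor of any other common ancestor — it is the merge base.

c13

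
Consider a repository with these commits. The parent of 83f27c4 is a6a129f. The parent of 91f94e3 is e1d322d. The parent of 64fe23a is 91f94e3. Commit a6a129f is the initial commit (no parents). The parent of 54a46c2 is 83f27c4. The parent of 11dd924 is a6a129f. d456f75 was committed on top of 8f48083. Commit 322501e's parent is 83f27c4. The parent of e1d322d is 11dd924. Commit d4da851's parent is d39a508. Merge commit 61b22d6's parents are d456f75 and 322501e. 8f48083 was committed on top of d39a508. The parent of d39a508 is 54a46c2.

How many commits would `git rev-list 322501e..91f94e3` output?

Reachable from 91f94e3: {11dd924, 91f94e3, a6a129f, e1d322d}.
Reachable from 322501e: {322501e, 83f27c4, a6a129f}.
In 91f94e3's history but not 322501e's: {11dd924, 91f94e3, e1d322d} — 3 commits.

3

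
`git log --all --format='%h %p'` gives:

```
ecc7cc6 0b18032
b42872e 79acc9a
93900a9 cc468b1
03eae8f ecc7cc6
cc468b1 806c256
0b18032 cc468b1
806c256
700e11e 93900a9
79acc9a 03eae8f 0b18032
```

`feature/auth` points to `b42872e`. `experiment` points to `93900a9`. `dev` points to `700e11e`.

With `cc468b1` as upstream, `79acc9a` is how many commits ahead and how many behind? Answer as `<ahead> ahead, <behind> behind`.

4 ahead, 0 behind

Reachable from 79acc9a: {03eae8f, 0b18032, 79acc9a, 806c256, cc468b1, ecc7cc6}.
Reachable from cc468b1: {806c256, cc468b1}.
Only in 79acc9a's history (ahead): {03eae8f, 0b18032, 79acc9a, ecc7cc6} — 4.
Only in cc468b1's history (behind): {} — 0.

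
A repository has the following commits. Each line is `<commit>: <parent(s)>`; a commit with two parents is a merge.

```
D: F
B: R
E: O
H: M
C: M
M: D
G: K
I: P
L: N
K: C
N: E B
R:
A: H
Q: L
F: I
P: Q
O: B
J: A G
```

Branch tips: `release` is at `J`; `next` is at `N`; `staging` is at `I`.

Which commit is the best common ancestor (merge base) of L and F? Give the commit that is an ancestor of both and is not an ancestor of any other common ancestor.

Ancestors of L: {B, E, L, N, O, R}.
Ancestors of F: {B, E, F, I, L, N, O, P, Q, R}.
Common ancestors: {B, E, L, N, O, R}.
Among these, L is not an ancestor of any other common ancestor — it is the merge base.

L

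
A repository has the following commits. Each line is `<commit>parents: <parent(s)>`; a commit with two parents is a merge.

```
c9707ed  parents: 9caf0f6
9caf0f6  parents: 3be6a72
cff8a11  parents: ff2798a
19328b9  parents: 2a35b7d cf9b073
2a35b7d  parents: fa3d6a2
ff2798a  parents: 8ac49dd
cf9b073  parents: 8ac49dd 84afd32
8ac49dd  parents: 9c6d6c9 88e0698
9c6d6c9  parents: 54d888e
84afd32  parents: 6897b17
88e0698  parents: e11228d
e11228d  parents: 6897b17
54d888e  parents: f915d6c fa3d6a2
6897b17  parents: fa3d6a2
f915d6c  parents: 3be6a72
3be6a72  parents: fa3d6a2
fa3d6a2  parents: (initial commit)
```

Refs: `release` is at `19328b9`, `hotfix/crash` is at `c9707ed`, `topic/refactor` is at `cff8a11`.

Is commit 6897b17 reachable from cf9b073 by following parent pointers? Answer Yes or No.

Ancestors of cf9b073 (commits reachable by following parents): {3be6a72, 54d888e, 6897b17, 84afd32, 88e0698, 8ac49dd, 9c6d6c9, cf9b073, e11228d, f915d6c, fa3d6a2}.
6897b17 is in that set, so it is an ancestor of cf9b073.

Yes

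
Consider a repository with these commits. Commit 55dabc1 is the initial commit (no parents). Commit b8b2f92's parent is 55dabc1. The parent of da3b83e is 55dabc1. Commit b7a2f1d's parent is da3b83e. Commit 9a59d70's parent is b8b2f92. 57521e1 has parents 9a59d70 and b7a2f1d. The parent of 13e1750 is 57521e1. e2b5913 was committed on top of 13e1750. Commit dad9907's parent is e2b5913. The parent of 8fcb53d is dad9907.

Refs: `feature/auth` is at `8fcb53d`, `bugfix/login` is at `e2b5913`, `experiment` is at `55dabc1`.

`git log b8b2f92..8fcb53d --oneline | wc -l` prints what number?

8

Reachable from 8fcb53d: {13e1750, 55dabc1, 57521e1, 8fcb53d, 9a59d70, b7a2f1d, b8b2f92, da3b83e, dad9907, e2b5913}.
Reachable from b8b2f92: {55dabc1, b8b2f92}.
In 8fcb53d's history but not b8b2f92's: {13e1750, 57521e1, 8fcb53d, 9a59d70, b7a2f1d, da3b83e, dad9907, e2b5913} — 8 commits.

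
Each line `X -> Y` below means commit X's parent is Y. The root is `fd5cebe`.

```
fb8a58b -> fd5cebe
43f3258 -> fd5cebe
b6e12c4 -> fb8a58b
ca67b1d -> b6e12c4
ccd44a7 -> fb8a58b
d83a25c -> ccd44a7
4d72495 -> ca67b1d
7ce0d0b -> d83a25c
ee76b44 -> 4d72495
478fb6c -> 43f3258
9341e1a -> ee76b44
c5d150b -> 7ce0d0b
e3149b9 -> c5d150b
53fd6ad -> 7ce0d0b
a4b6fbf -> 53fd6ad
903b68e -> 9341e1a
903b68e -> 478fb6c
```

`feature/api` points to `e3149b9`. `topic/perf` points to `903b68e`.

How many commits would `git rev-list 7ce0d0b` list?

Walking parent pointers from 7ce0d0b: reachable set = {7ce0d0b, ccd44a7, d83a25c, fb8a58b, fd5cebe}.
That is 5 commits.

5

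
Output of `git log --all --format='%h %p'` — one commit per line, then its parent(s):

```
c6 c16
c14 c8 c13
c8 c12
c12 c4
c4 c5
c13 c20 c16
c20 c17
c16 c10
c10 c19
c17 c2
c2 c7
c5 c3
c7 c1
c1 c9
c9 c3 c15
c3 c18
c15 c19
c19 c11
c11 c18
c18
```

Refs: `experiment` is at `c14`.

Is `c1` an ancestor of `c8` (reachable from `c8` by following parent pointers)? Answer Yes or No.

No

Ancestors of c8: {c12, c18, c3, c4, c5, c8}.
c1 is not in that set, so it is not an ancestor of c8.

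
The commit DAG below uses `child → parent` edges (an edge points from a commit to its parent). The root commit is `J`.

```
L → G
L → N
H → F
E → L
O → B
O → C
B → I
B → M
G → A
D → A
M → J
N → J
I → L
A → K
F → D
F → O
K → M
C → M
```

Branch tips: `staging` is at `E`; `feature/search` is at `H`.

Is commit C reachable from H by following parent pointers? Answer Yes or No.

Yes

Ancestors of H (commits reachable by following parents): {A, B, C, D, F, G, H, I, J, K, L, M, N, O}.
C is in that set, so it is an ancestor of H.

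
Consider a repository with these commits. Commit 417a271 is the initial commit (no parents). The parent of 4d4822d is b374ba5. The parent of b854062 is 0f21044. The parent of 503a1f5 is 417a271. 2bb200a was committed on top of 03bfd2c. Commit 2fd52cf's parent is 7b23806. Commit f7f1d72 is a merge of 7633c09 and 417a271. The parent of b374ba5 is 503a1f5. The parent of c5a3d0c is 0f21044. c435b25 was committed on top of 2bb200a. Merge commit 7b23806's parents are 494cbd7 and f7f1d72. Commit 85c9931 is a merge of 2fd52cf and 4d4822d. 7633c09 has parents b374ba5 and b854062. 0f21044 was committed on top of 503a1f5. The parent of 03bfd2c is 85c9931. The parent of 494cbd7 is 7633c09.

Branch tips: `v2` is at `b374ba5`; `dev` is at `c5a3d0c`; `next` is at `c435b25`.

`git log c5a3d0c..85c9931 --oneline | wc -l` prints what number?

9

Reachable from 85c9931: {0f21044, 2fd52cf, 417a271, 494cbd7, 4d4822d, 503a1f5, 7633c09, 7b23806, 85c9931, b374ba5, b854062, f7f1d72}.
Reachable from c5a3d0c: {0f21044, 417a271, 503a1f5, c5a3d0c}.
In 85c9931's history but not c5a3d0c's: {2fd52cf, 494cbd7, 4d4822d, 7633c09, 7b23806, 85c9931, b374ba5, b854062, f7f1d72} — 9 commits.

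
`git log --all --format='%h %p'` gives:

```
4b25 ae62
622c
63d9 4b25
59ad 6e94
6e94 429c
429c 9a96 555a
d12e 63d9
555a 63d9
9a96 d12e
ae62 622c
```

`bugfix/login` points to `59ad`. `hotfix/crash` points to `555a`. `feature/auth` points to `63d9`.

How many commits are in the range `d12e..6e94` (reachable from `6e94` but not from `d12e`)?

4

Reachable from 6e94: {429c, 4b25, 555a, 622c, 63d9, 6e94, 9a96, ae62, d12e}.
Reachable from d12e: {4b25, 622c, 63d9, ae62, d12e}.
In 6e94's history but not d12e's: {429c, 555a, 6e94, 9a96} — 4 commits.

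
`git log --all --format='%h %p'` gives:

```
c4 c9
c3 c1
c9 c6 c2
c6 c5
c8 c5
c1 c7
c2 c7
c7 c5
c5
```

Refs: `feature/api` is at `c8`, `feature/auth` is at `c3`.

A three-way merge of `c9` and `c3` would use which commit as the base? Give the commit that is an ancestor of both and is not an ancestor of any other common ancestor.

Ancestors of c9: {c2, c5, c6, c7, c9}.
Ancestors of c3: {c1, c3, c5, c7}.
Common ancestors: {c5, c7}.
Among these, c7 is not an ancestor of any other common ancestor — it is the merge base.

c7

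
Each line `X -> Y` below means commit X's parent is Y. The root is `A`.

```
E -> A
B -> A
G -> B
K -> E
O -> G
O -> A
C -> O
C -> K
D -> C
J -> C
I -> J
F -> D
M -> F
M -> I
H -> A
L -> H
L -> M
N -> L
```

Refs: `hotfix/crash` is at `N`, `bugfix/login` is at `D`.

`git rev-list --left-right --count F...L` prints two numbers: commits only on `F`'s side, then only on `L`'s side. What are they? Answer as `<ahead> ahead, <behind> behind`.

Reachable from F: {A, B, C, D, E, F, G, K, O}.
Reachable from L: {A, B, C, D, E, F, G, H, I, J, K, L, M, O}.
Only in F's history (ahead): {} — 0.
Only in L's history (behind): {H, I, J, L, M} — 5.

0 ahead, 5 behind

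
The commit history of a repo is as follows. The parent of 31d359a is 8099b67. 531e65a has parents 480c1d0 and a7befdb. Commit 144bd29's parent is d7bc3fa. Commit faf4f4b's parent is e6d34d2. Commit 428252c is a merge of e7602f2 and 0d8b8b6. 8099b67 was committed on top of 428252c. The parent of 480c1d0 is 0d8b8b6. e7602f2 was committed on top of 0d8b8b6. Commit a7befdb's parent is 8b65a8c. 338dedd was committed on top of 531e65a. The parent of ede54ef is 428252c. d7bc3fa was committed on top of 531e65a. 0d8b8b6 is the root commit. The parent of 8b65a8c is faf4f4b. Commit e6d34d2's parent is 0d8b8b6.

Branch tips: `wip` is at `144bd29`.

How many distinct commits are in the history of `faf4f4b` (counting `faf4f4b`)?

Walking parent pointers from faf4f4b: reachable set = {0d8b8b6, e6d34d2, faf4f4b}.
That is 3 commits.

3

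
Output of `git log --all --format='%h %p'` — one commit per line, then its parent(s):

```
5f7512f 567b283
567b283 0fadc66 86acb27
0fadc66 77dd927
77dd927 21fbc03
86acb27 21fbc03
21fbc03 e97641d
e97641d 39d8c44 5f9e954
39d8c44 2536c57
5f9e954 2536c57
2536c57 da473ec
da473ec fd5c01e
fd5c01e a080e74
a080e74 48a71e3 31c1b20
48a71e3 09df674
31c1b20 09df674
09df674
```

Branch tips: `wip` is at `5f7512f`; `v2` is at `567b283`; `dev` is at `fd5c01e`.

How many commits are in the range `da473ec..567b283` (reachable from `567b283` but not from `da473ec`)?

Reachable from 567b283: {09df674, 0fadc66, 21fbc03, 2536c57, 31c1b20, 39d8c44, 48a71e3, 567b283, 5f9e954, 77dd927, 86acb27, a080e74, da473ec, e97641d, fd5c01e}.
Reachable from da473ec: {09df674, 31c1b20, 48a71e3, a080e74, da473ec, fd5c01e}.
In 567b283's history but not da473ec's: {0fadc66, 21fbc03, 2536c57, 39d8c44, 567b283, 5f9e954, 77dd927, 86acb27, e97641d} — 9 commits.

9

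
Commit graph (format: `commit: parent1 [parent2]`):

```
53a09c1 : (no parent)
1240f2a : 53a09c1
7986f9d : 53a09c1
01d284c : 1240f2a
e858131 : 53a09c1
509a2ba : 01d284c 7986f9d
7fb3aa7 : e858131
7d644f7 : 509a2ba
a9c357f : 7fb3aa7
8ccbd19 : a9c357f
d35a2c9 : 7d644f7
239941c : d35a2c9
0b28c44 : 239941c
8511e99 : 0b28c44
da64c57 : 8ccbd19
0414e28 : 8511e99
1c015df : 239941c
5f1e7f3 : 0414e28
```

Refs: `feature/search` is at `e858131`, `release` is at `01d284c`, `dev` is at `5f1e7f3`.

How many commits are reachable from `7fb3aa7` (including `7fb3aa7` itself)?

3

Walking parent pointers from 7fb3aa7: reachable set = {53a09c1, 7fb3aa7, e858131}.
That is 3 commits.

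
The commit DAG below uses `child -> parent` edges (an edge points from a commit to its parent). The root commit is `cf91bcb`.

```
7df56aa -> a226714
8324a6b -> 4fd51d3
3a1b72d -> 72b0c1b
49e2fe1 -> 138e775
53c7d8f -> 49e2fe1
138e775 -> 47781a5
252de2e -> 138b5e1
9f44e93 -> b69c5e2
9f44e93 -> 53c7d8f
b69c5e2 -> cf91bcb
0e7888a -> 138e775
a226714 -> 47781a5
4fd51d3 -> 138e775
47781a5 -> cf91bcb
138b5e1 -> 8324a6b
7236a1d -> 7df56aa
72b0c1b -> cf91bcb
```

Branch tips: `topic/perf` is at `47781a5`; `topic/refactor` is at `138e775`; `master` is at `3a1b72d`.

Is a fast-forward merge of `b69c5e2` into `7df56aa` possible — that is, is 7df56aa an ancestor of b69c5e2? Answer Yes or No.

No

A fast-forward from 7df56aa to b69c5e2 is possible iff 7df56aa is an ancestor of b69c5e2.
Ancestors of b69c5e2: {b69c5e2, cf91bcb}.
7df56aa is not among them, so fast-forward is not possible.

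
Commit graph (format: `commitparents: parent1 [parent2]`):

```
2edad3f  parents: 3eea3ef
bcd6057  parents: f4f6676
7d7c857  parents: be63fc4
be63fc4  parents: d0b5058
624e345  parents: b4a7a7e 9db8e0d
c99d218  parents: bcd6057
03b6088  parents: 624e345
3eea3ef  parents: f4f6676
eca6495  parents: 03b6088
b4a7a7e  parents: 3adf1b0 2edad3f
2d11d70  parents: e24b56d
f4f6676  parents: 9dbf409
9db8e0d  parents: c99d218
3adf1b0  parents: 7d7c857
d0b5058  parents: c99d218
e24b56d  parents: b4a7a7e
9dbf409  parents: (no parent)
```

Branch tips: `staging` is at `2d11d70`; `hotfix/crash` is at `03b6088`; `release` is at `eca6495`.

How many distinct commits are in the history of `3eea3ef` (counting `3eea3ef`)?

3

Walking parent pointers from 3eea3ef: reachable set = {3eea3ef, 9dbf409, f4f6676}.
That is 3 commits.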